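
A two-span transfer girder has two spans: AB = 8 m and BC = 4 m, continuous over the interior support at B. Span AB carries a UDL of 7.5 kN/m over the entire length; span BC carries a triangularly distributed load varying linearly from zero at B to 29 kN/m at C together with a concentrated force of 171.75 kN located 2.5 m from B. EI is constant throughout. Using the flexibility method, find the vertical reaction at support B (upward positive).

R_B = 146 kN

Release continuity at B by inserting a hinge; the redundant is the internal moment M_B. The primary structure is two simply-supported spans AB and BC.
Rotations at B on the released spans (each span's end-slope, ×1/EI):
  span AB: UDL 7.5: wL³/(24EI) = 160/EI
  span BC: triangular load, peak 29: 7w₀L³/(360EI) = 36.09/EI
  span BC: point load 171.75 at a = 2.5: Pab(L + b)/(6LEI) = 147.6/EI
  relative rotation θ_0 = (160 + 183.7)/EI = 343.7/EI
A unit hogging moment at B produces rotation L₁/(3EI) + L₂/(3EI) = 4/EI.
Slope continuity at B: θ_0 = M_B·4/EI, so M_B = 343.7/4 = 85.92 kN·m (hogging).
Span AB, ΣM about A with M_B applied at B: R_B^{AB}·8 = 240 + 85.92, so R_B^{AB} = 40.74 kN and R_A = 60 − 40.74 = 19.26 kN.
Span BC, ΣM about C: R_B^{BC}·4 = 335 + 85.92, so R_B^{BC} = 105.2 kN and R_C = 229.8 − 105.2 = 124.5 kN.
R_B = 40.74 + 105.2 = 146 kN.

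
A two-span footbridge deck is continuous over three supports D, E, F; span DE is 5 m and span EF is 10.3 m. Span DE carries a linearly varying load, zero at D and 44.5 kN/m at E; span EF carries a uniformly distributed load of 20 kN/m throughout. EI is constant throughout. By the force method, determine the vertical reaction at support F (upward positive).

Take M_E as the redundant. Released structure: two simple spans DE and EF with a hinge at E.
Rotations at E on the released spans (each span's end-slope, ×1/EI):
  span DE: triangular load, peak 44.5: w₀L³/(45EI) = 123.6/EI
  span EF: UDL 20: wL³/(24EI) = 910.6/EI
  relative rotation θ_0 = (123.6 + 910.6)/EI = 1034/EI
A unit hogging moment at E produces rotation L₁/(3EI) + L₂/(3EI) = 5.1/EI.
Slope continuity at E: θ_0 = M_E·5.1/EI, so M_E = 1034/5.1 = 202.8 kN·m (hogging).
Span EF, ΣM about F: R_E^{EF}·10.3 = 1061 + 202.8, so R_E^{EF} = 122.7 kN and R_F = 206 − 122.7 = 83.31 kN.

R_F = 83.31 kN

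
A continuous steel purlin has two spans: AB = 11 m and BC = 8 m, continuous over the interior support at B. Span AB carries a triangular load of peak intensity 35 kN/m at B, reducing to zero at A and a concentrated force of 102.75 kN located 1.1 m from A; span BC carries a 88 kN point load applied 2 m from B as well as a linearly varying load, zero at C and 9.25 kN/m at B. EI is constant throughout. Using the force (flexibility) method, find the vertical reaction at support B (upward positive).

R_B = 285.6 kN

Take M_B as the redundant. Released structure: two simple spans AB and BC with a hinge at B.
Rotations at B on the released spans (each span's end-slope, ×1/EI):
  span AB: triangular load, peak 35: w₀L³/(45EI) = 1035/EI
  span AB: point load 102.75 at a = 1.1: Pab(L + a)/(6LEI) = 205.1/EI
  span BC: point load 88 at a = 2: Pab(L + b)/(6LEI) = 308/EI
  span BC: triangular load, peak 9.25: w₀L³/(45EI) = 105.2/EI
  relative rotation θ_0 = (1240 + 413.2)/EI = 1654/EI
A unit hogging moment at B produces rotation L₁/(3EI) + L₂/(3EI) = 6.333/EI.
Slope continuity at B: θ_0 = M_B·6.333/EI, so M_B = 1654/6.333 = 261.1 kN·m (hogging).
Span AB, ΣM about A with M_B applied at B: R_B^{AB}·11 = 1525 + 261.1, so R_B^{AB} = 162.3 kN and R_A = 295.2 − 162.3 = 132.9 kN.
Span BC, ΣM about C: R_B^{BC}·8 = 725.3 + 261.1, so R_B^{BC} = 123.3 kN and R_C = 125 − 123.3 = 1.696 kN.
R_B = 162.3 + 123.3 = 285.6 kN.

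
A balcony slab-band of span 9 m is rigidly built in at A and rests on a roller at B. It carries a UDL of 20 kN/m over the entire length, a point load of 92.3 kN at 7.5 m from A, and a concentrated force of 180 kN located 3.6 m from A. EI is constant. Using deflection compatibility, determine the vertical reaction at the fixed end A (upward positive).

R_A = 277.9 kN

Take the reaction at B as the redundant and release it; the primary structure is a cantilever fixed at A.
Deflection at B on the released cantilever, summing each load's contribution:
  UDL 20: wL⁴/(8EI) = 16402/EI
  point load 92.3 at a = 7.5: Pa²(3L − a)/(6EI) = 16874/EI
  point load 180 at a = 3.6: Pa²(3L − a)/(6EI) = 9098/EI
  δ_0 = 42374/EI
Flexibility coefficient — unit upward force at B: δ_{BB} = L³/(3EI) = 243/EI.
Compatibility at B: δ_0 − R_B·δ_{BB} = 0, so R_B = 42374/243 = 174.4 kN.
Vertical equilibrium: R_A = ΣP − R_B = 452.3 − 174.4 = 277.9 kN.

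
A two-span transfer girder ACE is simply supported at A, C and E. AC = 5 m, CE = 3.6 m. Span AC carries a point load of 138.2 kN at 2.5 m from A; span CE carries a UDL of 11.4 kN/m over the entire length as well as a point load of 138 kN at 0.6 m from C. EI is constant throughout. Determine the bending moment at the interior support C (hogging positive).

Take M_C as the redundant. Released structure: two simple spans AC and CE with a hinge at C.
Discontinuity in slope at C on the released structure — sum the simple-span end rotations:
  span AC: point load 138.2 at a = 2.5: Pab(L + a)/(6LEI) = 215.9/EI
  span CE: UDL 11.4: wL³/(24EI) = 22.16/EI
  span CE: point load 138 at a = 0.6: Pab(L + b)/(6LEI) = 75.9/EI
  relative rotation θ_0 = (215.9 + 98.06)/EI = 314/EI
A unit hogging moment at C produces rotation L₁/(3EI) + L₂/(3EI) = 2.867/EI.
Slope continuity at C: θ_0 = M_C·2.867/EI, so M_C = 314/2.867 = 109.5 kN·m (hogging).

M_C = 109.5 kN·m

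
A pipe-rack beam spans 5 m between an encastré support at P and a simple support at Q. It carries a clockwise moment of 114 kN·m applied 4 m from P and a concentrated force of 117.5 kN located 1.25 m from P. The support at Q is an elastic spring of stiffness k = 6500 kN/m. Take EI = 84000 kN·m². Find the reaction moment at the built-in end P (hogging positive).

M_P = 97.04 kN·m

Take the reaction at Q as the redundant and release it; the primary structure is a cantilever fixed at P.
Primary-structure tip deflection at Q by superposition:
  clockwise couple 114 at a = 4: M₀a(2L − a)/(2EI) = 1368/EI
  point load 117.5 at a = 1.25: Pa²(3L − a)/(6EI) = 420.7/EI
  δ_0 = 1789/EI
Flexibility coefficient — unit upward force at Q: δ_{QQ} = L³/(3EI) = 41.67/EI.
With EI = 84000 kN·m²: δ_0 = 0.021294 m and δ_{QQ} = 0.000496 m/kN.
Compatibility — the spring shortens by R_Q/k under the reaction it provides: δ_0 − R_Q·δ_{QQ} = R_Q/k. With 1/k = 0.000154 m/kN, R_Q = δ_0 / (δ_{QQ} + 1/k) = 0.021294 / (0.000496 + 0.000154) = 32.77 kN.
Moment equilibrium about P: M_P = Σ(load moments about P) − R_Q·L = 260.9 − 32.77×5 = 97.04 kN·m.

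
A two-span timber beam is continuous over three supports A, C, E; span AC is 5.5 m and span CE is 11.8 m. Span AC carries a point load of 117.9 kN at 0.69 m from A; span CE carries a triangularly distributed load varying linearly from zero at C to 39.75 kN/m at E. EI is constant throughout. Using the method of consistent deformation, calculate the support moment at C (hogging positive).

M_C = 232.9 kN·m

Take M_C as the redundant. Released structure: two simple spans AC and CE with a hinge at C.
Discontinuity in slope at C on the released structure — sum the simple-span end rotations:
  span AC: point load 117.9 at a = 0.69: Pab(L + a)/(6LEI) = 73.4/EI
  span CE: triangular load, peak 39.75: 7w₀L³/(360EI) = 1270/EI
  relative rotation θ_0 = (73.4 + 1270)/EI = 1343/EI
A unit hogging moment at C produces rotation L₁/(3EI) + L₂/(3EI) = 5.767/EI.
Compatibility: M_C·(L₁+L₂)/(3EI) = θ_0, giving M_C = 232.9 kN·m (hogging).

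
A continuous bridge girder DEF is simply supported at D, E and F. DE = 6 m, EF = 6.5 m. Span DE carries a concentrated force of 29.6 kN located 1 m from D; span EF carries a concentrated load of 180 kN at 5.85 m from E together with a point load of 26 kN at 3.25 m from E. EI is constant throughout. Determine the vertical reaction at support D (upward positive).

R_D = 15.75 kN

Release continuity at E by inserting a hinge; the redundant is the internal moment M_E. The primary structure is two simply-supported spans DE and EF.
End slopes at the hinge E, treating each span as simply supported:
  span DE: point load 29.6 at a = 1: Pab(L + a)/(6LEI) = 28.78/EI
  span EF: point load 180 at a = 5.85: Pab(L + b)/(6LEI) = 125.5/EI
  span EF: point load 26 at a = 3.25: Pab(L + b)/(6LEI) = 68.66/EI
  relative rotation θ_0 = (28.78 + 194.1)/EI = 222.9/EI
A unit hogging moment at E produces rotation L₁/(3EI) + L₂/(3EI) = 4.167/EI.
Slope continuity at E: θ_0 = M_E·4.167/EI, so M_E = 222.9/4.167 = 53.5 kN·m (hogging).
Span DE, ΣM about D with M_E applied at E: R_E^{DE}·6 = 29.6 + 53.5, so R_E^{DE} = 13.85 kN and R_D = 29.6 − 13.85 = 15.75 kN.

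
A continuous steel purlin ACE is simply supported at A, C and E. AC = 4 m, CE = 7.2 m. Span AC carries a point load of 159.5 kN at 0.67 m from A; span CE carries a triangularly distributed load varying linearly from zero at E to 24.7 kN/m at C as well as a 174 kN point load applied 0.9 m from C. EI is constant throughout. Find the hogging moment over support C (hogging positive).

Release continuity at C by inserting a hinge; the redundant is the internal moment M_C. The primary structure is two simply-supported spans AC and CE.
Discontinuity in slope at C on the released structure — sum the simple-span end rotations:
  span AC: point load 159.5 at a = 0.67: Pab(L + a)/(6LEI) = 69.24/EI
  span CE: triangular load, peak 24.7: w₀L³/(45EI) = 204.9/EI
  span CE: point load 174 at a = 0.9: Pab(L + b)/(6LEI) = 308.3/EI
  relative rotation θ_0 = (69.24 + 513.2)/EI = 582.4/EI
A unit hogging moment at C produces rotation L₁/(3EI) + L₂/(3EI) = 3.733/EI.
Slope continuity at C: θ_0 = M_C·3.733/EI, so M_C = 582.4/3.733 = 156 kN·m (hogging).

M_C = 156 kN·m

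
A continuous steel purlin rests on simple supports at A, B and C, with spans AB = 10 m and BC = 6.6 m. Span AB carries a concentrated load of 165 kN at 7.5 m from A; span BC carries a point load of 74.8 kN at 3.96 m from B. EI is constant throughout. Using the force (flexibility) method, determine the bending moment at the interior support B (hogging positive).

Take M_B as the redundant. Released structure: two simple spans AB and BC with a hinge at B.
Discontinuity in slope at B on the released structure — sum the simple-span end rotations:
  span AB: point load 165 at a = 7.5: Pab(L + a)/(6LEI) = 902.3/EI
  span BC: point load 74.8 at a = 3.96: Pab(L + b)/(6LEI) = 182.5/EI
  relative rotation θ_0 = (902.3 + 182.5)/EI = 1085/EI
A unit hogging moment at B produces rotation L₁/(3EI) + L₂/(3EI) = 5.533/EI.
Compatibility: M_B·(L₁+L₂)/(3EI) = θ_0, giving M_B = 196 kN·m (hogging).

M_B = 196 kN·m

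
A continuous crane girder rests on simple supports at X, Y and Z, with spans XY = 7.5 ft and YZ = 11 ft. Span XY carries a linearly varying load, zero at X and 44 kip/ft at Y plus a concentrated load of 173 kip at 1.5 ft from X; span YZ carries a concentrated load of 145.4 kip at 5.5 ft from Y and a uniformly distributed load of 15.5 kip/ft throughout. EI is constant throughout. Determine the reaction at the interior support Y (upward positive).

Release continuity at Y by inserting a hinge; the redundant is the internal moment M_Y. The primary structure is two simply-supported spans XY and YZ.
Discontinuity in slope at Y on the released structure — sum the simple-span end rotations:
  span XY: triangular load, peak 44: w₀L³/(45EI) = 412.5/EI
  span XY: point load 173 at a = 1.5: Pab(L + a)/(6LEI) = 311.4/EI
  span YZ: point load 145.4 at a = 5.5: Pab(L + b)/(6LEI) = 1100/EI
  span YZ: UDL 15.5: wL³/(24EI) = 859.6/EI
  relative rotation θ_0 = (723.9 + 1959)/EI = 2683/EI
A unit hogging moment at Y produces rotation L₁/(3EI) + L₂/(3EI) = 6.167/EI.
Compatibility: M_Y·(L₁+L₂)/(3EI) = θ_0, giving M_Y = 435.1 kip·ft (hogging).
Span XY, ΣM about X with M_Y applied at Y: R_Y^{XY}·7.5 = 1084 + 435.1, so R_Y^{XY} = 202.6 kip and R_X = 338 − 202.6 = 135.4 kip.
Span YZ, ΣM about Z: R_Y^{YZ}·11 = 1737 + 435.1, so R_Y^{YZ} = 197.5 kip and R_Z = 315.9 − 197.5 = 118.4 kip.
R_Y = 202.6 + 197.5 = 400.1 kip.

R_Y = 400.1 kip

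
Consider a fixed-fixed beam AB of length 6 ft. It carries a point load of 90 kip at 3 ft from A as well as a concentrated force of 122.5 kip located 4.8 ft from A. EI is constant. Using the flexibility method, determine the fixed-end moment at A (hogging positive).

Take the two fixed-end moments M_A, M_B as redundants; the released structure is the simple span AB.
On the primary (simply-supported) span, the end slopes from the loading are:
  at A: point load 90 at a = 3: Pab(L + b)/(6LEI) = 202.5/EI
  at B: point load 90 at a = 3: Pab(L + a)/(6LEI) = 202.5/EI
  at A: point load 122.5 at a = 4.8: Pab(L + b)/(6LEI) = 141.1/EI
  at B: point load 122.5 at a = 4.8: Pab(L + a)/(6LEI) = 211.7/EI
  θ_A0 = 343.6/EI,  θ_B0 = 414.2/EI
Flexibility coefficients: a unit moment at one end gives L/(3EI) there and L/(6EI) at the far end, so f₁₁ = f₂₂ = 2/EI and f₁₂ = f₂₁ = 1/EI.
Compatibility — zero rotation at each built-in end:
  2 M_A + 1 M_B = 343.6
  1 M_A + 2 M_B = 414.2
Solving the pair gives M_A = 91.02 kip·ft and M_B = 161.6 kip·ft (hogging).

M_A = 91.02 kip·ft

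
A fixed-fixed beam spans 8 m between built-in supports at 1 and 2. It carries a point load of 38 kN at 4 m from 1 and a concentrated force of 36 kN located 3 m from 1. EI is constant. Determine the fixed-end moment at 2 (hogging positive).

M_2 = 63.31 kN·m

Release both end moments; the primary structure is a simply-supported span 12 with redundants M_1 and M_2.
End rotations of the released simple span under the applied load (×1/EI):
  at 1: point load 38 at a = 4: Pab(L + b)/(6LEI) = 152/EI
  at 2: point load 38 at a = 4: Pab(L + a)/(6LEI) = 152/EI
  at 1: point load 36 at a = 3: Pab(L + b)/(6LEI) = 146.2/EI
  at 2: point load 36 at a = 3: Pab(L + a)/(6LEI) = 123.8/EI
  θ_10 = 298.2/EI,  θ_20 = 275.8/EI
Flexibility coefficients: a unit moment at one end gives L/(3EI) there and L/(6EI) at the far end, so f₁₁ = f₂₂ = 2.667/EI and f₁₂ = f₂₁ = 1.333/EI.
Compatibility — zero rotation at each built-in end:
  2.667 M_1 + 1.333 M_2 = 298.2
  1.333 M_1 + 2.667 M_2 = 275.8
Solving the pair gives M_1 = 80.19 kN·m and M_2 = 63.31 kN·m (hogging).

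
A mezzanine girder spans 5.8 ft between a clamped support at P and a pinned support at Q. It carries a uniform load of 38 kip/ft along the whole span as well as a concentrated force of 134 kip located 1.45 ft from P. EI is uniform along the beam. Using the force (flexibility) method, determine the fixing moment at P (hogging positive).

Remove the prop at Q; the released (primary) structure is a cantilever built in at P.
Primary-structure tip deflection at Q by superposition:
  UDL 38: wL⁴/(8EI) = 5375/EI
  point load 134 at a = 1.45: Pa²(3L − a)/(6EI) = 748.9/EI
  δ_0 = 6124/EI
Flexibility coefficient — unit upward force at Q: δ_{QQ} = L³/(3EI) = 65.04/EI.
Compatibility at Q: δ_0 − R_Q·δ_{QQ} = 0, so R_Q = 6124/65.04 = 94.17 kip.
Moment equilibrium about P: M_P = Σ(load moments about P) − R_Q·L = 833.5 − 94.17×5.8 = 287.3 kip·ft.

M_P = 287.3 kip·ft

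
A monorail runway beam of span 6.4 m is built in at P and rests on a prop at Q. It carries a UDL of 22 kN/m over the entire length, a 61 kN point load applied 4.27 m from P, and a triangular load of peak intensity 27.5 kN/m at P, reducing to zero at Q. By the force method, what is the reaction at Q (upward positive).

R_Q = 102.1 kN

Release the roller at Q. Primary structure: cantilever fixed at P.
Downward deflection at the released point Q due to the loads:
  UDL 22: wL⁴/(8EI) = 4614/EI
  point load 61 at a = 4.27: Pa²(3L − a)/(6EI) = 2768/EI
  triangular load, peak 27.5 at the fixed end: w₀L⁴/(30EI) = 1538/EI
  δ_0 = 8919/EI
Flexibility coefficient — unit upward force at Q: δ_{QQ} = L³/(3EI) = 87.38/EI.
Compatibility at Q: δ_0 − R_Q·δ_{QQ} = 0, so R_Q = 8919/87.38 = 102.1 kN.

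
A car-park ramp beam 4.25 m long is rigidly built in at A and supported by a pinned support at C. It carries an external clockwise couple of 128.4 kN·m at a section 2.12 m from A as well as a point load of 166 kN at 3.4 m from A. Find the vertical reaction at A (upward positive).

R_A = 15.2 kN

Release the roller at C. Primary structure: cantilever fixed at A.
Deflection at C on the released cantilever, summing each load's contribution:
  clockwise couple 128.4 at a = 2.12: M₀a(2L − a)/(2EI) = 868.3/EI
  point load 166 at a = 3.4: Pa²(3L − a)/(6EI) = 2990/EI
  δ_0 = 3859/EI
Flexibility coefficient — unit upward force at C: δ_{CC} = L³/(3EI) = 25.59/EI.
The prop prevents deflection at C: R_C = δ_0/δ_{CC} = 3859/25.59 = 150.8 kN.
Vertical equilibrium: R_A = ΣP − R_C = 166 − 150.8 = 15.2 kN.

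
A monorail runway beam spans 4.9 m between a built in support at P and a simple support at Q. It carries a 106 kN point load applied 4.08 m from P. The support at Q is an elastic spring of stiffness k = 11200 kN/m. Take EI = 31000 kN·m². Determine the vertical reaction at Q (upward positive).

Release the roller at Q. Primary structure: cantilever fixed at P.
Free-end deflection of the primary structure under the applied loading (downward +):
  point load 106 at a = 4.08: Pa²(3L − a)/(6EI) = 3123/EI
Tip deflection under a unit load at Q: L³/(3EI) = 39.22/EI.
With EI = 31000 kN·m²: δ_0 = 0.10075 m and δ_{QQ} = 0.001265 m/kN.
Compatibility — the spring shortens by R_Q/k under the reaction it provides: δ_0 − R_Q·δ_{QQ} = R_Q/k. With 1/k = 0.000089 m/kN, R_Q = δ_0 / (δ_{QQ} + 1/k) = 0.10075 / (0.001265 + 0.000089) = 74.39 kN.

R_Q = 74.39 kN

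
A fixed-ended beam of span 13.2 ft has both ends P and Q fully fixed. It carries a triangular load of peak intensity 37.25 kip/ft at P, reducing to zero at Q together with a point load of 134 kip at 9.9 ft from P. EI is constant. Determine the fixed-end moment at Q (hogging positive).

Release both end moments; the primary structure is a simply-supported span PQ with redundants M_P and M_Q.
On the primary (simply-supported) span, the end slopes from the loading are:
  at P: triangular load, peak 37.25: w₀L³/(45EI) = 1904/EI
  at Q: triangular load, peak 37.25: 7w₀L³/(360EI) = 1666/EI
  at P: point load 134 at a = 9.9: Pab(L + b)/(6LEI) = 912/EI
  at Q: point load 134 at a = 9.9: Pab(L + a)/(6LEI) = 1277/EI
  θ_P0 = 2816/EI,  θ_Q0 = 2943/EI
Flexibility coefficients: a unit moment at one end gives L/(3EI) there and L/(6EI) at the far end, so f₁₁ = f₂₂ = 4.4/EI and f₁₂ = f₂₁ = 2.2/EI.
Compatibility — zero rotation at each built-in end:
  4.4 M_P + 2.2 M_Q = 2816
  2.2 M_P + 4.4 M_Q = 2943
Solving the pair gives M_P = 407.4 kip·ft and M_Q = 465.1 kip·ft (hogging).

M_Q = 465.1 kip·ft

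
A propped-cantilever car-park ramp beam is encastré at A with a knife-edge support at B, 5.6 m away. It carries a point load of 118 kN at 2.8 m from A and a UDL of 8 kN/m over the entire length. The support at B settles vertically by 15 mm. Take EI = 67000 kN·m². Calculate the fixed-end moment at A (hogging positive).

M_A = 251.4 kN·m

Remove the prop at B; the released (primary) structure is a cantilever built in at A.
Primary-structure tip deflection at B by superposition:
  point load 118 at a = 2.8: Pa²(3L − a)/(6EI) = 2159/EI
  UDL 8: wL⁴/(8EI) = 983.4/EI
  δ_0 = 3142/EI
Flexibility coefficient — unit upward force at B: δ_{BB} = L³/(3EI) = 58.54/EI.
With EI = 67000 kN·m²: δ_0 = 0.046896 m and δ_{BB} = 0.000874 m/kN.
Compatibility — the beam at B must follow the support down by 0.015 m: δ_0 − R_B·δ_{BB} = 0.015, so R_B = (0.046896 − 0.015)/0.000874 = 36.51 kN.
Moment equilibrium about A: M_A = Σ(load moments about A) − R_B·L = 455.8 − 36.51×5.6 = 251.4 kN·m.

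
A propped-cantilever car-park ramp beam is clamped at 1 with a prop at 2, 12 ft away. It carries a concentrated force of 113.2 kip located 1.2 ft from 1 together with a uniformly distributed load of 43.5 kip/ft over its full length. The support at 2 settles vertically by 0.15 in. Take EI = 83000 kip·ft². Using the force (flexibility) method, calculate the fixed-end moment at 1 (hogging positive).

Choose R_2 as the redundant. The primary structure is the cantilever fixed at 1.
Free-end deflection of the primary structure under the applied loading (downward +):
  point load 113.2 at a = 1.2: Pa²(3L − a)/(6EI) = 945.4/EI
  UDL 43.5: wL⁴/(8EI) = 112752/EI
  δ_0 = 113697/EI
Tip deflection under a unit load at 2: L³/(3EI) = 576/EI.
With EI = 83000 kip·ft²: δ_0 = 1.3698 ft and δ_{22} = 0.00694 ft/kip.
Compatibility — the beam at 2 must follow the support down by 0.0125 ft: δ_0 − R_2·δ_{22} = 0.0125, so R_2 = (1.3698 − 0.0125)/0.00694 = 195.6 kip.
Moment equilibrium about 1: M_1 = Σ(load moments about 1) − R_2·L = 3268 − 195.6×12 = 920.8 kip·ft.

M_1 = 920.8 kip·ft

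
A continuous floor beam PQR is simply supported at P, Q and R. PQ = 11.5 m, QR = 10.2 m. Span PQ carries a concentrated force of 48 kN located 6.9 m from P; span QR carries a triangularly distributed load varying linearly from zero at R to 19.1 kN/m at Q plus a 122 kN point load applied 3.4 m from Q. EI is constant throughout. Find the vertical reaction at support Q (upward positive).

R_Q = 217 kN

Insert a hinge at Q; M_Q is the redundant, and each span becomes simply supported.
Rotations at Q on the released spans (each span's end-slope, ×1/EI):
  span PQ: point load 48 at a = 6.9: Pab(L + a)/(6LEI) = 406.3/EI
  span QR: triangular load, peak 19.1: w₀L³/(45EI) = 450.4/EI
  span QR: point load 122 at a = 3.4: Pab(L + b)/(6LEI) = 783.5/EI
  relative rotation θ_0 = (406.3 + 1234)/EI = 1640/EI
A unit hogging moment at Q produces rotation L₁/(3EI) + L₂/(3EI) = 7.233/EI.
Compatibility: M_Q·(L₁+L₂)/(3EI) = θ_0, giving M_Q = 226.8 kN·m (hogging).
Span PQ, ΣM about P with M_Q applied at Q: R_Q^{PQ}·11.5 = 331.2 + 226.8, so R_Q^{PQ} = 48.52 kN and R_P = 48 − 48.52 = -0.518 kN.
Span QR, ΣM about R: R_Q^{QR}·10.2 = 1492 + 226.8, so R_Q^{QR} = 168.5 kN and R_R = 219.4 − 168.5 = 50.91 kN.
R_Q = 48.52 + 168.5 = 217 kN.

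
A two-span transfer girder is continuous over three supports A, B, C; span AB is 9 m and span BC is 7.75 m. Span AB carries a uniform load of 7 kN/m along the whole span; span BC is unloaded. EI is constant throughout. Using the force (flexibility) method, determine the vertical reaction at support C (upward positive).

R_C = -4.914 kN

Take M_B as the redundant. Released structure: two simple spans AB and BC with a hinge at B.
Rotations at B on the released spans (each span's end-slope, ×1/EI):
  span AB: UDL 7: wL³/(24EI) = 212.6/EI
  relative rotation θ_0 = (212.6 + 0)/EI = 212.6/EI
A unit hogging moment at B produces rotation L₁/(3EI) + L₂/(3EI) = 5.583/EI.
Slope continuity at B: θ_0 = M_B·5.583/EI, so M_B = 212.6/5.583 = 38.08 kN·m (hogging).
Span BC, ΣM about C: R_B^{BC}·7.75 = 0 + 38.08, so R_B^{BC} = 4.914 kN and R_C = 0 − 4.914 = -4.914 kN.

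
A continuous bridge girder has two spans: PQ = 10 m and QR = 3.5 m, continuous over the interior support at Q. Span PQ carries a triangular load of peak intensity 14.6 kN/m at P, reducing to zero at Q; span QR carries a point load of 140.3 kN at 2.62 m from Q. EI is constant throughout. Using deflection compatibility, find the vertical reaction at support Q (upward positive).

Release continuity at Q by inserting a hinge; the redundant is the internal moment M_Q. The primary structure is two simply-supported spans PQ and QR.
Discontinuity in slope at Q on the released structure — sum the simple-span end rotations:
  span PQ: triangular load, peak 14.6: 7w₀L³/(360EI) = 283.9/EI
  span QR: point load 140.3 at a = 2.62: Pab(L + b)/(6LEI) = 67.47/EI
  relative rotation θ_0 = (283.9 + 67.47)/EI = 351.4/EI
A unit hogging moment at Q produces rotation L₁/(3EI) + L₂/(3EI) = 4.5/EI.
Compatibility: M_Q·(L₁+L₂)/(3EI) = θ_0, giving M_Q = 78.08 kN·m (hogging).
Span PQ, ΣM about P with M_Q applied at Q: R_Q^{PQ}·10 = 243.3 + 78.08, so R_Q^{PQ} = 32.14 kN and R_P = 73 − 32.14 = 40.86 kN.
Span QR, ΣM about R: R_Q^{QR}·3.5 = 123.5 + 78.08, so R_Q^{QR} = 57.58 kN and R_R = 140.3 − 57.58 = 82.72 kN.
R_Q = 32.14 + 57.58 = 89.73 kN.

R_Q = 89.73 kN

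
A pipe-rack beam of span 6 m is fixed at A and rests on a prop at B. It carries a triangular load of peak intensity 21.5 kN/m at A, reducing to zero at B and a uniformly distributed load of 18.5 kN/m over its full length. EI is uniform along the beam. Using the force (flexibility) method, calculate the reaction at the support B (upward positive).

Take the reaction at B as the redundant and release it; the primary structure is a cantilever fixed at A.
Deflection at B on the released cantilever, summing each load's contribution:
  triangular load, peak 21.5 at the fixed end: w₀L⁴/(30EI) = 928.8/EI
  UDL 18.5: wL⁴/(8EI) = 2997/EI
  δ_0 = 3926/EI
Tip deflection under a unit load at B: L³/(3EI) = 72/EI.
Compatibility at B: δ_0 − R_B·δ_{BB} = 0, so R_B = 3926/72 = 54.52 kN.

R_B = 54.52 kN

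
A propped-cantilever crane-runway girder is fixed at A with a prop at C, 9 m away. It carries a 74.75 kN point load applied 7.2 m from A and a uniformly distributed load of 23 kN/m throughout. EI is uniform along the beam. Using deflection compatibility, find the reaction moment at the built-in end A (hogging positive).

M_A = 297.5 kN·m

Remove the prop at C; the released (primary) structure is a cantilever built in at A.
Free-end deflection of the primary structure under the applied loading (downward +):
  point load 74.75 at a = 7.2: Pa²(3L − a)/(6EI) = 12788/EI
  UDL 23: wL⁴/(8EI) = 18863/EI
  δ_0 = 31651/EI
Tip deflection under a unit load at C: L³/(3EI) = 243/EI.
Compatibility at C: δ_0 − R_C·δ_{CC} = 0, so R_C = 31651/243 = 130.2 kN.
Moment equilibrium about A: M_A = Σ(load moments about A) − R_C·L = 1470 − 130.2×9 = 297.5 kN·m.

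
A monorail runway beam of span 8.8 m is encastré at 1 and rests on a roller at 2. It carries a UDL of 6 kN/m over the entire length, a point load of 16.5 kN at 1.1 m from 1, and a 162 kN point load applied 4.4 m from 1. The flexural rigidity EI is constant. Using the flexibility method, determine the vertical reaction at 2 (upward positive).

Choose R_2 as the redundant. The primary structure is the cantilever fixed at 1.
Downward deflection at the released point 2 due to the loads:
  UDL 6: wL⁴/(8EI) = 4498/EI
  point load 16.5 at a = 1.1: Pa²(3L − a)/(6EI) = 84.19/EI
  point load 162 at a = 4.4: Pa²(3L − a)/(6EI) = 11500/EI
  δ_0 = 16082/EI
Tip deflection under a unit load at 2: L³/(3EI) = 227.2/EI.
The prop prevents deflection at 2: R_2 = δ_0/δ_{22} = 16082/227.2 = 70.8 kN.

R_2 = 70.8 kN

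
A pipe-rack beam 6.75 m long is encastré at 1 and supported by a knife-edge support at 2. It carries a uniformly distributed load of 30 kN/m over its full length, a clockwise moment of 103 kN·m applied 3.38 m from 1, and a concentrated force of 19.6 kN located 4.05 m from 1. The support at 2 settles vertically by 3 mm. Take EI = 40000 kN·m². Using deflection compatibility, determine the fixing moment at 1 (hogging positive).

M_1 = 188 kN·m

Choose R_2 as the redundant. The primary structure is the cantilever fixed at 1.
Deflection at 2 on the released cantilever, summing each load's contribution:
  UDL 30: wL⁴/(8EI) = 7785/EI
  clockwise couple 103 at a = 3.38: M₀a(2L − a)/(2EI) = 1762/EI
  point load 19.6 at a = 4.05: Pa²(3L − a)/(6EI) = 868/EI
  δ_0 = 10414/EI
Flexibility coefficient — unit upward force at 2: δ_{22} = L³/(3EI) = 102.5/EI.
With EI = 40000 kN·m²: δ_0 = 0.26036 m and δ_{22} = 0.002563 m/kN.
Compatibility — the beam at 2 must follow the support down by 0.003 m: δ_0 − R_2·δ_{22} = 0.003, so R_2 = (0.26036 − 0.003)/0.002563 = 100.4 kN.
Moment equilibrium about 1: M_1 = Σ(load moments about 1) − R_2·L = 865.8 − 100.4×6.75 = 188 kN·m.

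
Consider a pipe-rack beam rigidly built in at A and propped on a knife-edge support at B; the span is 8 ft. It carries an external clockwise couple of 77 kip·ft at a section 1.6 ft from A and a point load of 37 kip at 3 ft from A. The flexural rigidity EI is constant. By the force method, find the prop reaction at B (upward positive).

R_B = 12.03 kip

Remove the prop at B; the released (primary) structure is a cantilever built in at A.
Deflection at B on the released cantilever, summing each load's contribution:
  clockwise couple 77 at a = 1.6: M₀a(2L − a)/(2EI) = 887/EI
  point load 37 at a = 3: Pa²(3L − a)/(6EI) = 1166/EI
  δ_0 = 2053/EI
Flexibility coefficient — unit upward force at B: δ_{BB} = L³/(3EI) = 170.7/EI.
Compatibility at B: δ_0 − R_B·δ_{BB} = 0, so R_B = 2053/170.7 = 12.03 kip.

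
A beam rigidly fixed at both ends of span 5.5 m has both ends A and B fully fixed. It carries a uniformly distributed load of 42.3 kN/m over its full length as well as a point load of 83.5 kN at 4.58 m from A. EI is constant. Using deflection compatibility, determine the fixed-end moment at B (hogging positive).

M_B = 159.9 kN·m

Take the two fixed-end moments M_A, M_B as redundants; the released structure is the simple span AB.
On the primary (simply-supported) span, the end slopes from the loading are:
  at A: UDL 42.3: wL³/(24EI) = 293.2/EI
  at B: UDL 42.3: wL³/(24EI) = 293.2/EI
  at A: point load 83.5 at a = 4.58: Pab(L + b)/(6LEI) = 68.45/EI
  at B: point load 83.5 at a = 4.58: Pab(L + a)/(6LEI) = 107.5/EI
  θ_A0 = 361.7/EI,  θ_B0 = 400.7/EI
Flexibility coefficients: a unit moment at one end gives L/(3EI) there and L/(6EI) at the far end, so f₁₁ = f₂₂ = 1.833/EI and f₁₂ = f₂₁ = 0.9167/EI.
Compatibility — zero rotation at each built-in end:
  1.833 M_A + 0.9167 M_B = 361.7
  0.9167 M_A + 1.833 M_B = 400.7
Solving the pair gives M_A = 117.3 kN·m and M_B = 159.9 kN·m (hogging).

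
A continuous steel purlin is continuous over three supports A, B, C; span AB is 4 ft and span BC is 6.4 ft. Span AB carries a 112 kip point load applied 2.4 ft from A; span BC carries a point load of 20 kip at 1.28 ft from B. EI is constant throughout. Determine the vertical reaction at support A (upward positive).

R_A = 33.69 kip

Release continuity at B by inserting a hinge; the redundant is the internal moment M_B. The primary structure is two simply-supported spans AB and BC.
Rotations at B on the released spans (each span's end-slope, ×1/EI):
  span AB: point load 112 at a = 2.4: Pab(L + a)/(6LEI) = 114.7/EI
  span BC: point load 20 at a = 1.28: Pab(L + b)/(6LEI) = 39.32/EI
  relative rotation θ_0 = (114.7 + 39.32)/EI = 154/EI
A unit hogging moment at B produces rotation L₁/(3EI) + L₂/(3EI) = 3.467/EI.
Compatibility: M_B·(L₁+L₂)/(3EI) = θ_0, giving M_B = 44.43 kip·ft (hogging).
Span AB, ΣM about A with M_B applied at B: R_B^{AB}·4 = 268.8 + 44.43, so R_B^{AB} = 78.31 kip and R_A = 112 − 78.31 = 33.69 kip.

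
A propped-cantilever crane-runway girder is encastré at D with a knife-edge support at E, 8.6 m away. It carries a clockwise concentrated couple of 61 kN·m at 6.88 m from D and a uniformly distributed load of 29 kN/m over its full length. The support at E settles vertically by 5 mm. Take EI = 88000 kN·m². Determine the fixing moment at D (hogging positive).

Take the reaction at E as the redundant and release it; the primary structure is a cantilever fixed at D.
Free-end deflection of the primary structure under the applied loading (downward +):
  clockwise couple 61 at a = 6.88: M₀a(2L − a)/(2EI) = 2166/EI
  UDL 29: wL⁴/(8EI) = 19829/EI
  δ_0 = 21995/EI
Flexibility coefficient — unit upward force at E: δ_{EE} = L³/(3EI) = 212/EI.
With EI = 88000 kN·m²: δ_0 = 0.24994 m and δ_{EE} = 0.002409 m/kN.
Compatibility — the beam at E must follow the support down by 0.005 m: δ_0 − R_E·δ_{EE} = 0.005, so R_E = (0.24994 − 0.005)/0.002409 = 101.7 kN.
Moment equilibrium about D: M_D = Σ(load moments about D) − R_E·L = 1133 − 101.7×8.6 = 259.1 kN·m.

M_D = 259.1 kN·m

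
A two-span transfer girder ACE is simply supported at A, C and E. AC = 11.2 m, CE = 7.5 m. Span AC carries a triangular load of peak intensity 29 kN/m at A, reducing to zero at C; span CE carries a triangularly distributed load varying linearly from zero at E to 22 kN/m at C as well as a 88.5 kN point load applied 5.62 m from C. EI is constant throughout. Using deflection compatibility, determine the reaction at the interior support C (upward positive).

Take M_C as the redundant. Released structure: two simple spans AC and CE with a hinge at C.
Rotations at C on the released spans (each span's end-slope, ×1/EI):
  span AC: triangular load, peak 29: 7w₀L³/(360EI) = 792.2/EI
  span CE: triangular load, peak 22: w₀L³/(45EI) = 206.2/EI
  span CE: point load 88.5 at a = 5.62: Pab(L + b)/(6LEI) = 194.9/EI
  relative rotation θ_0 = (792.2 + 401.2)/EI = 1193/EI
A unit hogging moment at C produces rotation L₁/(3EI) + L₂/(3EI) = 6.233/EI.
Compatibility: M_C·(L₁+L₂)/(3EI) = θ_0, giving M_C = 191.5 kN·m (hogging).
Span AC, ΣM about A with M_C applied at C: R_C^{AC}·11.2 = 606.3 + 191.5, so R_C^{AC} = 71.23 kN and R_A = 162.4 − 71.23 = 91.17 kN.
Span CE, ΣM about E: R_C^{CE}·7.5 = 578.9 + 191.5, so R_C^{CE} = 102.7 kN and R_E = 171 − 102.7 = 68.29 kN.
R_C = 71.23 + 102.7 = 173.9 kN.

R_C = 173.9 kN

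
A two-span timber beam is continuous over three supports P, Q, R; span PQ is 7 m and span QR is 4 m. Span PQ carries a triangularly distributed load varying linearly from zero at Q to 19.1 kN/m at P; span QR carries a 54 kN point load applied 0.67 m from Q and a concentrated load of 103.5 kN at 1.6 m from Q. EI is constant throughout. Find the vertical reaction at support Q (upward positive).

Insert a hinge at Q; M_Q is the redundant, and each span becomes simply supported.
End slopes at the hinge Q, treating each span as simply supported:
  span PQ: triangular load, peak 19.1: 7w₀L³/(360EI) = 127.4/EI
  span QR: point load 54 at a = 0.67: Pab(L + b)/(6LEI) = 36.8/EI
  span QR: point load 103.5 at a = 1.6: Pab(L + b)/(6LEI) = 106/EI
  relative rotation θ_0 = (127.4 + 142.8)/EI = 270.2/EI
A unit hogging moment at Q produces rotation L₁/(3EI) + L₂/(3EI) = 3.667/EI.
Compatibility: M_Q·(L₁+L₂)/(3EI) = θ_0, giving M_Q = 73.68 kN·m (hogging).
Span PQ, ΣM about P with M_Q applied at Q: R_Q^{PQ}·7 = 156 + 73.68, so R_Q^{PQ} = 32.81 kN and R_P = 66.85 − 32.81 = 34.04 kN.
Span QR, ΣM about R: R_Q^{QR}·4 = 428.2 + 73.68, so R_Q^{QR} = 125.5 kN and R_R = 157.5 − 125.5 = 32.02 kN.
R_Q = 32.81 + 125.5 = 158.3 kN.

R_Q = 158.3 kN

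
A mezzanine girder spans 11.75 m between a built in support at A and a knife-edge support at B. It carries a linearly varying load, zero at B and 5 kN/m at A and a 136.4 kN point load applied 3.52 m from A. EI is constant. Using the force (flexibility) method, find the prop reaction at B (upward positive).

Choose R_B as the redundant. The primary structure is the cantilever fixed at A.
Primary-structure tip deflection at B by superposition:
  triangular load, peak 5 at the fixed end: w₀L⁴/(30EI) = 3177/EI
  point load 136.4 at a = 3.52: Pa²(3L − a)/(6EI) = 8938/EI
  δ_0 = 12114/EI
Flexibility coefficient — unit upward force at B: δ_{BB} = L³/(3EI) = 540.7/EI.
Compatibility at B: δ_0 − R_B·δ_{BB} = 0, so R_B = 12114/540.7 = 22.4 kN.

R_B = 22.4 kN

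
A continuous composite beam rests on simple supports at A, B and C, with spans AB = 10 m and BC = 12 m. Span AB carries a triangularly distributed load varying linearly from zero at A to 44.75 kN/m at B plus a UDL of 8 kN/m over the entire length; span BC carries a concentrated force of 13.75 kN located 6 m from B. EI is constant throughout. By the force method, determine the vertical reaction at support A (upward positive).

Take M_B as the redundant. Released structure: two simple spans AB and BC with a hinge at B.
End slopes at the hinge B, treating each span as simply supported:
  span AB: triangular load, peak 44.75: w₀L³/(45EI) = 994.4/EI
  span AB: UDL 8: wL³/(24EI) = 333.3/EI
  span BC: point load 13.75 at a = 6: Pab(L + b)/(6LEI) = 123.8/EI
  relative rotation θ_0 = (1328 + 123.8)/EI = 1452/EI
A unit hogging moment at B produces rotation L₁/(3EI) + L₂/(3EI) = 7.333/EI.
Compatibility: M_B·(L₁+L₂)/(3EI) = θ_0, giving M_B = 197.9 kN·m (hogging).
Span AB, ΣM about A with M_B applied at B: R_B^{AB}·10 = 1892 + 197.9, so R_B^{AB} = 209 kN and R_A = 303.8 − 209 = 94.79 kN.

R_A = 94.79 kN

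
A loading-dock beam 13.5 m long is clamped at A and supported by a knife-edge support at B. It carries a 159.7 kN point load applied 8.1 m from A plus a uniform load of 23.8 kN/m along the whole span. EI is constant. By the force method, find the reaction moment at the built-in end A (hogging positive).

Remove the prop at B; the released (primary) structure is a cantilever built in at A.
Primary-structure tip deflection at B by superposition:
  point load 159.7 at a = 8.1: Pa²(3L − a)/(6EI) = 56581/EI
  UDL 23.8: wL⁴/(8EI) = 98815/EI
  δ_0 = 155396/EI
Tip deflection under a unit load at B: L³/(3EI) = 820.1/EI.
Compatibility at B: δ_0 − R_B·δ_{BB} = 0, so R_B = 155396/820.1 = 189.5 kN.
Moment equilibrium about A: M_A = Σ(load moments about A) − R_B·L = 3462 − 189.5×13.5 = 904.4 kN·m.

M_A = 904.4 kN·m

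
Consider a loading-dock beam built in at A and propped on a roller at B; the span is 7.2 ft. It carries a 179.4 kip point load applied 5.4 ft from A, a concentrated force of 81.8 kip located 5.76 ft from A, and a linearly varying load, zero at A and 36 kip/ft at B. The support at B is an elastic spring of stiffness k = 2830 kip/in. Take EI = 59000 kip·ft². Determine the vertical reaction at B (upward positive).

Remove the prop at B; the released (primary) structure is a cantilever built in at A.
Deflection at B on the released cantilever, summing each load's contribution:
  point load 179.4 at a = 5.4: Pa²(3L − a)/(6EI) = 14125/EI
  point load 81.8 at a = 5.76: Pa²(3L − a)/(6EI) = 7165/EI
  triangular load, peak 36 at the free end: 11w₀L⁴/(120EI) = 8868/EI
  δ_0 = 30158/EI
Tip deflection under a unit load at B: L³/(3EI) = 124.4/EI.
With EI = 59000 kip·ft²: δ_0 = 0.51115 ft and δ_{BB} = 0.002109 ft/kip.
Compatibility — the spring shortens by R_B/k under the reaction it provides: δ_0 − R_B·δ_{BB} = R_B/k. With 1/k = 1/(2830×12) ft/kip = 0.000029 ft/kip, R_B = δ_0 / (δ_{BB} + 1/k) = 0.51115 / (0.002109 + 0.000029) = 239.1 kip.

R_B = 239.1 kip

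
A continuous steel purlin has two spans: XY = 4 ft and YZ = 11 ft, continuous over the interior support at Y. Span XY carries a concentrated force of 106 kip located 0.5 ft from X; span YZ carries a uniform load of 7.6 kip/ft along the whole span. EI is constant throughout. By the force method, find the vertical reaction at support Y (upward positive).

Take M_Y as the redundant. Released structure: two simple spans XY and YZ with a hinge at Y.
Discontinuity in slope at Y on the released structure — sum the simple-span end rotations:
  span XY: point load 106 at a = 0.5: Pab(L + a)/(6LEI) = 34.78/EI
  span YZ: UDL 7.6: wL³/(24EI) = 421.5/EI
  relative rotation θ_0 = (34.78 + 421.5)/EI = 456.3/EI
A unit hogging moment at Y produces rotation L₁/(3EI) + L₂/(3EI) = 5/EI.
Compatibility: M_Y·(L₁+L₂)/(3EI) = θ_0, giving M_Y = 91.25 kip·ft (hogging).
Span XY, ΣM about X with M_Y applied at Y: R_Y^{XY}·4 = 53 + 91.25, so R_Y^{XY} = 36.06 kip and R_X = 106 − 36.06 = 69.94 kip.
Span YZ, ΣM about Z: R_Y^{YZ}·11 = 459.8 + 91.25, so R_Y^{YZ} = 50.1 kip and R_Z = 83.6 − 50.1 = 33.5 kip.
R_Y = 36.06 + 50.1 = 86.16 kip.

R_Y = 86.16 kip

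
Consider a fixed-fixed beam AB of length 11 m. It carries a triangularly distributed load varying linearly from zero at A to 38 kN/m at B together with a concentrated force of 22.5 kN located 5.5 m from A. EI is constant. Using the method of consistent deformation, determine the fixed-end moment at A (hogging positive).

M_A = 184.2 kN·m

Release both end moments; the primary structure is a simply-supported span AB with redundants M_A and M_B.
On the primary (simply-supported) span, the end slopes from the loading are:
  at A: triangular load, peak 38: 7w₀L³/(360EI) = 983.5/EI
  at B: triangular load, peak 38: w₀L³/(45EI) = 1124/EI
  at A: point load 22.5 at a = 5.5: Pab(L + b)/(6LEI) = 170.2/EI
  at B: point load 22.5 at a = 5.5: Pab(L + a)/(6LEI) = 170.2/EI
  θ_A0 = 1154/EI,  θ_B0 = 1294/EI
Flexibility coefficients: a unit moment at one end gives L/(3EI) there and L/(6EI) at the far end, so f₁₁ = f₂₂ = 3.667/EI and f₁₂ = f₂₁ = 1.833/EI.
Compatibility — zero rotation at each built-in end:
  3.667 M_A + 1.833 M_B = 1154
  1.833 M_A + 3.667 M_B = 1294
Solving the pair gives M_A = 184.2 kN·m and M_B = 260.8 kN·m (hogging).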